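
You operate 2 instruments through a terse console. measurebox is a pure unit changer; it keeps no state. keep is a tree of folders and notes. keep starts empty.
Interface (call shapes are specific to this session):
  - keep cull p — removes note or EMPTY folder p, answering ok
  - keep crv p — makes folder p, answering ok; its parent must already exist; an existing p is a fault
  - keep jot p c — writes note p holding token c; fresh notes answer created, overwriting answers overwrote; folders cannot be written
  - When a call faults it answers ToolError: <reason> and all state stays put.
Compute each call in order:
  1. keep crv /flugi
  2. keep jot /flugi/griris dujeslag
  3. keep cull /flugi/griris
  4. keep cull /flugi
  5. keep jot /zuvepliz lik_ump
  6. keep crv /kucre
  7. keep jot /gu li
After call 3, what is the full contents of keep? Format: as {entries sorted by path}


>> keep crv(p→/flugi)
<< ok
>> keep jot(p→/flugi/griris, c→dujeslag)
<< created
>> keep cull(p→/flugi/griris)
<< ok
>> keep cull(p→/flugi)
<< ok
>> keep jot(p→/zuvepliz, c→lik_ump)
<< created
>> keep crv(p→/kucre)
<< ok
>> keep jot(p→/gu, c→li)
<< created

Answer: {flugi/}


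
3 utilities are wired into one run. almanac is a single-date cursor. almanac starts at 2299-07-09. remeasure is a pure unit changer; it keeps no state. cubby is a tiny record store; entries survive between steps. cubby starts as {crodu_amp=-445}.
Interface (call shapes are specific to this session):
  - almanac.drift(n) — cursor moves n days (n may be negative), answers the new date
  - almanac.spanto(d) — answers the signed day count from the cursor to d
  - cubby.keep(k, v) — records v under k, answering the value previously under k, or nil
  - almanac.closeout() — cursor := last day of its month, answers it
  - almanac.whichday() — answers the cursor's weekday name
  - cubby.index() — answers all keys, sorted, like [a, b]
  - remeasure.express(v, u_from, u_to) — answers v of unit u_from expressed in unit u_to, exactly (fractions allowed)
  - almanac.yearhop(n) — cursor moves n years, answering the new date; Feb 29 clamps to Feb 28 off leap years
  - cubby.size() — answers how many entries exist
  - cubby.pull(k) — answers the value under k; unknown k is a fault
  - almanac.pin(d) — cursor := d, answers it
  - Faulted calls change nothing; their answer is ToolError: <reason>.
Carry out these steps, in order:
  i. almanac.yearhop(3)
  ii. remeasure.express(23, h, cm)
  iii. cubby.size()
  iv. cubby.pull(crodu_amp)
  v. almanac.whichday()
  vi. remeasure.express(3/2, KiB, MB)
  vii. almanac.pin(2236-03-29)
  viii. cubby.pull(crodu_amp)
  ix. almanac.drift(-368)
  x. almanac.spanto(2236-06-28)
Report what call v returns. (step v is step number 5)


Now I run almanac.yearhop on n: 3, yielding 2302-07-09.
Then remeasure.express on v: 23, u_from: h, u_to: cm, and observe ToolError: incompatible units.
Calling cubby.size, which returns 1.
Next I call cubby.pull on k: crodu_amp, — result: -445.
I run almanac.whichday, yielding Wednesday.
Using remeasure.express on v: 3/2, u_from: KiB, u_to: MB, — result: 24/15625.
I invoke almanac.pin on d: 2236-03-29: 2236-03-29.
I call cubby.pull on k: crodu_amp, yielding -445.
Using almanac.drift on n: -368, and get 2235-03-27.
Then almanac.spanto on d: 2236-06-28, yielding 459.

Answer: Wednesday


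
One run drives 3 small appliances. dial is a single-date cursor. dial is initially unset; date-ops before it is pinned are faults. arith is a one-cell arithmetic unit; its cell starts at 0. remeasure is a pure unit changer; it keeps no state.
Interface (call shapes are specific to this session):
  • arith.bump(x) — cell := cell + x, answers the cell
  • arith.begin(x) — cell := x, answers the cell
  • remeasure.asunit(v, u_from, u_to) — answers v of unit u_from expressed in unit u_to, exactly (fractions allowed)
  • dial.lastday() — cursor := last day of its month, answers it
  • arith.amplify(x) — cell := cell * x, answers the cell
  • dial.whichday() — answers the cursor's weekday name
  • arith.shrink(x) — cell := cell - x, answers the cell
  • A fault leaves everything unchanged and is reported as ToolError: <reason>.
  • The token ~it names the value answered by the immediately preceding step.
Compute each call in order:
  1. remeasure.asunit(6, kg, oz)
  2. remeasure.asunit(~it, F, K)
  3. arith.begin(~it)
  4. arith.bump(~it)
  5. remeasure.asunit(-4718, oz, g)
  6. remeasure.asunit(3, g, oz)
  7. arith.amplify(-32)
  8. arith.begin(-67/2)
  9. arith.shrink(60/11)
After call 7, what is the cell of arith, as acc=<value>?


Do: remeasure.asunit[v→6; u_from→kg; u_to→oz]
See: 9600000000/45359237
Do: remeasure.asunit[v→~it; u_from→F; u_to→K]
See: 3045028047179/8164662660
Do: arith.begin[x→~it]
See: 3045028047179/8164662660
Do: arith.bump[x→~it]
See: 3045028047179/4082331330
Do: remeasure.asunit[v→-4718; u_from→oz; u_to→g]
See: -107002440083/800000
Do: remeasure.asunit[v→3; u_from→g; u_to→oz]
See: 4800000/45359237
Do: arith.amplify[x→-32]
See: -48720448754864/2041165665
Do: arith.begin[x→-67/2]
See: -67/2
Do: arith.shrink[x→60/11]
See: -857/22

Answer: acc=-48720448754864/2041165665


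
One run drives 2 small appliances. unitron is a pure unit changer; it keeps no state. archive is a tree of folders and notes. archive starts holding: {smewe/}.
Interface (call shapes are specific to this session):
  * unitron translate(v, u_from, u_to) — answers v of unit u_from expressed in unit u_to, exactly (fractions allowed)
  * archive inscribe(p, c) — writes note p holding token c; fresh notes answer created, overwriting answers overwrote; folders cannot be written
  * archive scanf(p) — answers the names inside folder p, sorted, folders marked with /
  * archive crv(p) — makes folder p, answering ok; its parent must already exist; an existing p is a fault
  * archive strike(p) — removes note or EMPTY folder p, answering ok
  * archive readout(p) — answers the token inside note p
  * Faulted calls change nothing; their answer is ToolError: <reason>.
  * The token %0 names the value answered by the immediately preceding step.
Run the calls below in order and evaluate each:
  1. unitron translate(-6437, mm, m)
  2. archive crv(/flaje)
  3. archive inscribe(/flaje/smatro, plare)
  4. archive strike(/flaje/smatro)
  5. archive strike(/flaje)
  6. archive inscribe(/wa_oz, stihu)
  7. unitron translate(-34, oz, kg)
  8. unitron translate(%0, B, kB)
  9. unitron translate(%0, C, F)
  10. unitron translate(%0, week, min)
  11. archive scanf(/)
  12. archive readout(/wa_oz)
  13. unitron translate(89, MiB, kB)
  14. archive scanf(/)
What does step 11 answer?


Answer: [smewe/, wa_oz]

Derivation:
Step: unitron translate[v='-6437'; u_from='mm'; u_to='m']
Result: -6437/1000
Step: archive crv[p='/flaje']
Result: ok
Step: archive inscribe[p='/flaje/smatro'; c='plare']
Result: created
Step: archive strike[p='/flaje/smatro']
Result: ok
Step: archive strike[p='/flaje']
Result: ok
Step: archive inscribe[p='/wa_oz'; c='stihu']
Result: created
Step: unitron translate[v='-34'; u_from='oz'; u_to='kg']
Result: -771107029/800000000
Step: unitron translate[v='%0'; u_from='B'; u_to='kB']
Result: -771107029/800000000000
Step: unitron translate[v='%0'; u_from='C'; u_to='F']
Result: 127993060036739/4000000000000
Step: unitron translate[v='%0'; u_from='week'; u_to='min']
Result: 8063562782314557/25000000000
Step: archive scanf[p='/']
Result: [smewe/, wa_oz]
Step: archive readout[p='/wa_oz']
Result: stihu
Step: unitron translate[v='89'; u_from='MiB'; u_to='kB']
Result: 11665408/125
Step: archive scanf[p='/']
Result: [smewe/, wa_oz]


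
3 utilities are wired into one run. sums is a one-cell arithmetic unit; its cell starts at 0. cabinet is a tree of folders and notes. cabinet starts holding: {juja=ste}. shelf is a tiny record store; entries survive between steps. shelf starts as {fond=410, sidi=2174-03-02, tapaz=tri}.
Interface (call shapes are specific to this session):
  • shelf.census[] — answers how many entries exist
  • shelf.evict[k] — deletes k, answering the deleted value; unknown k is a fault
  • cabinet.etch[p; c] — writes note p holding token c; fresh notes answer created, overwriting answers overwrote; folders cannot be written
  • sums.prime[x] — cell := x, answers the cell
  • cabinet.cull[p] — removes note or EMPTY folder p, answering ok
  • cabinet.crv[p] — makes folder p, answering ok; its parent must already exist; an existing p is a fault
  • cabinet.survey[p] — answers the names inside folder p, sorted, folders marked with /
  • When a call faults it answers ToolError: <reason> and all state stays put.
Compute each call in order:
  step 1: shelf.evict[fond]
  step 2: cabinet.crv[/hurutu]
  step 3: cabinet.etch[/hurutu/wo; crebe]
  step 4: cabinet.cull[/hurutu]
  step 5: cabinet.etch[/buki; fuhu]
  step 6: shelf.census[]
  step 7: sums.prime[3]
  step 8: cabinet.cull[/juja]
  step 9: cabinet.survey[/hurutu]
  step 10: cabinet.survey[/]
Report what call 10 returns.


Answer: [buki, hurutu/]

Derivation:
% 1. evict(k→fond) -> 410
% 2. crv(p→/hurutu) -> ok
% 3. etch(p→/hurutu/wo, c→crebe) -> created
% 4. cull(p→/hurutu) -> ToolError: not empty
% 5. etch(p→/buki, c→fuhu) -> created
% 6. census() -> 2
% 7. prime(x→3) -> 3
% 8. cull(p→/juja) -> ok
% 9. survey(p→/hurutu) -> [wo]
% 10. survey(p→/) -> [buki, hurutu/]


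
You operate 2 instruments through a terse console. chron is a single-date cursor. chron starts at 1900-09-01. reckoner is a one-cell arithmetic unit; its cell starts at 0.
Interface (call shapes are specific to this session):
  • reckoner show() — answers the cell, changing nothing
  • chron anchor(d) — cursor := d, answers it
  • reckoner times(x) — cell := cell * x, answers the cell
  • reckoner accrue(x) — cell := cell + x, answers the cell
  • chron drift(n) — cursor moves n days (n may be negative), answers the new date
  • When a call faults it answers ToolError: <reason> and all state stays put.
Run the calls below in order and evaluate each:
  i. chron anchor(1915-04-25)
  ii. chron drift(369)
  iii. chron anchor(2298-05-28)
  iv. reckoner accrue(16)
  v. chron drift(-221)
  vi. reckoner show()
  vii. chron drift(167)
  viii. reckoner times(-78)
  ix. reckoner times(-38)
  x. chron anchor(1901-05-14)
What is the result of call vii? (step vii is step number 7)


~$ chron anchor d: 1915-04-25
:: 1915-04-25
~$ chron drift n: 369
:: 1916-04-28
~$ chron anchor d: 2298-05-28
:: 2298-05-28
~$ reckoner accrue x: 16
:: 16
~$ chron drift n: -221
:: 2297-10-19
~$ reckoner show
:: 16
~$ chron drift n: 167
:: 2298-04-04
~$ reckoner times x: -78
:: -1248
~$ reckoner times x: -38
:: 47424
~$ chron anchor d: 1901-05-14
:: 1901-05-14

Answer: 2298-04-04


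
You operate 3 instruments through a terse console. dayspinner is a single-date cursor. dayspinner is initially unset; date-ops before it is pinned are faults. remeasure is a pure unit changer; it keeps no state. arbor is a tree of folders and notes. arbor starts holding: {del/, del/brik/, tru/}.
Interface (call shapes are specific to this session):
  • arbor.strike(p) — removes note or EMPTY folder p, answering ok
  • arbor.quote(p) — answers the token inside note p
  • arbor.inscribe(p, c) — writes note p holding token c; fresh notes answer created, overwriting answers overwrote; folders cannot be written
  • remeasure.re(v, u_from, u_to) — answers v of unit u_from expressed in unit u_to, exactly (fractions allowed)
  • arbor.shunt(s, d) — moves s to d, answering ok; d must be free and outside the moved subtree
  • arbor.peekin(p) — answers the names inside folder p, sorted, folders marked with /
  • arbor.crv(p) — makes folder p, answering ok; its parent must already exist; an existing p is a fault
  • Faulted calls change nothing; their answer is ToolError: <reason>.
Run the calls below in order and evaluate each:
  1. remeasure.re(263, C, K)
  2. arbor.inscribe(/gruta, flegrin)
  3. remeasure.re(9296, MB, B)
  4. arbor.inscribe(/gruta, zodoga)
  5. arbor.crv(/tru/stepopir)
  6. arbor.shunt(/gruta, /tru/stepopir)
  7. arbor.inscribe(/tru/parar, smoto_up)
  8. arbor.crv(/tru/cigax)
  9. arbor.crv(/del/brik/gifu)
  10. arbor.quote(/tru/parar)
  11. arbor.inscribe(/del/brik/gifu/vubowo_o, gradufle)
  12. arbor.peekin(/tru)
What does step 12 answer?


Answer: [cigax/, parar, stepopir/]

Derivation:
[in] remeasure.re v: 263 u_from: C u_to: K
:: 10723/20
[in] arbor.inscribe p: /gruta c: flegrin
:: created
[in] remeasure.re v: 9296 u_from: MB u_to: B
:: 9296000000
[in] arbor.inscribe p: /gruta c: zodoga
:: overwrote
[in] arbor.crv p: /tru/stepopir
:: ok
[in] arbor.shunt s: /gruta d: /tru/stepopir
:: ToolError: exists
[in] arbor.inscribe p: /tru/parar c: smoto_up
:: created
[in] arbor.crv p: /tru/cigax
:: ok
[in] arbor.crv p: /del/brik/gifu
:: ok
[in] arbor.quote p: /tru/parar
:: smoto_up
[in] arbor.inscribe p: /del/brik/gifu/vubowo_o c: gradufle
:: created
[in] arbor.peekin p: /tru
:: [cigax/, parar, stepopir/]


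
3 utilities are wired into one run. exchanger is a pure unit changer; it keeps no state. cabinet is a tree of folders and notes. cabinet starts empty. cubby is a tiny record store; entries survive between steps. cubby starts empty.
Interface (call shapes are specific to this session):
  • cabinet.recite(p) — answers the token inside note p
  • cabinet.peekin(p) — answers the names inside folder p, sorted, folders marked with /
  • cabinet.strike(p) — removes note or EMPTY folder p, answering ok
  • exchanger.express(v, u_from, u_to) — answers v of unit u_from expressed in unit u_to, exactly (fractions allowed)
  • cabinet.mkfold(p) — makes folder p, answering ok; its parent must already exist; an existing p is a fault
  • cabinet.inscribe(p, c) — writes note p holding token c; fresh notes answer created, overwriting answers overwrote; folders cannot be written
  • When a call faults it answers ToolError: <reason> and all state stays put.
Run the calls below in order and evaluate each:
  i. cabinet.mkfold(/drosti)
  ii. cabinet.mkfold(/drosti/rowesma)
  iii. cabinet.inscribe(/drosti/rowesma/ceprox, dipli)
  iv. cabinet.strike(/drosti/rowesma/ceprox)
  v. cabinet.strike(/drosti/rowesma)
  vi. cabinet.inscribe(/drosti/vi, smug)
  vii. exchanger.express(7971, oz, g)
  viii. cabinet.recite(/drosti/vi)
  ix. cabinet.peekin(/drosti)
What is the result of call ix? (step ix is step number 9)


Answer: [vi]

Derivation:
CALL cabinet.mkfold[p='/drosti']
RET  ok
CALL cabinet.mkfold[p='/drosti/rowesma']
RET  ok
CALL cabinet.inscribe[p='/drosti/rowesma/ceprox'; c='dipli']
RET  created
CALL cabinet.strike[p='/drosti/rowesma/ceprox']
RET  ok
CALL cabinet.strike[p='/drosti/rowesma']
RET  ok
CALL cabinet.inscribe[p='/drosti/vi'; c='smug']
RET  created
CALL exchanger.express[v='7971'; u_from='oz'; u_to='g']
RET  361558478127/1600000
CALL cabinet.recite[p='/drosti/vi']
RET  smug
CALL cabinet.peekin[p='/drosti']
RET  [vi]


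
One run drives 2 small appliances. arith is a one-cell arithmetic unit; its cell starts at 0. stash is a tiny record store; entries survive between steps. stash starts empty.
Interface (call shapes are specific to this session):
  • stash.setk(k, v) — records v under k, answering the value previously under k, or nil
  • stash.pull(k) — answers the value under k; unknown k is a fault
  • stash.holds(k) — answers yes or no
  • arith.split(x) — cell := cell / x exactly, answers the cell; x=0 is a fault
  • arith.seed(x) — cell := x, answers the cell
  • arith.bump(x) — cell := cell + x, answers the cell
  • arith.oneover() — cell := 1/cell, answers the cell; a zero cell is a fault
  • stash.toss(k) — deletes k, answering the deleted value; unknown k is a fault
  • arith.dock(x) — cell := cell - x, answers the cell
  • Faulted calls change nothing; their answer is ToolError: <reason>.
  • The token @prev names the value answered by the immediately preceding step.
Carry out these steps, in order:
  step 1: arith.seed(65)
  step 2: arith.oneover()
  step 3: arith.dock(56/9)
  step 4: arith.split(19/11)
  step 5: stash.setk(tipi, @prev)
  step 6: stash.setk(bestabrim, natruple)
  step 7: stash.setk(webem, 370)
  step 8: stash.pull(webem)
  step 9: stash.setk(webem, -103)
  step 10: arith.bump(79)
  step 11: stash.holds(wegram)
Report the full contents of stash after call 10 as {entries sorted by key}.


Invoking seed passing x: 65, which returns 65.
Invoking oneover, which returns 1/65.
I try dock passing x: 56/9, and observe -3631/585.
Using split passing x: 19/11, which returns -39941/11115.
Then setk passing k: tipi, v: @prev, and see nil.
Invoking setk passing k: bestabrim, v: natruple, → nil.
Using setk passing k: webem, v: 370: nil.
Using pull passing k: webem, — result: 370.
Now I run setk passing k: webem, v: -103, which returns 370.
Calling bump passing x: 79, and observe 838144/11115.
Next I call holds passing k: wegram, and observe no.

Answer: {bestabrim=natruple, tipi=-39941/11115, webem=-103}


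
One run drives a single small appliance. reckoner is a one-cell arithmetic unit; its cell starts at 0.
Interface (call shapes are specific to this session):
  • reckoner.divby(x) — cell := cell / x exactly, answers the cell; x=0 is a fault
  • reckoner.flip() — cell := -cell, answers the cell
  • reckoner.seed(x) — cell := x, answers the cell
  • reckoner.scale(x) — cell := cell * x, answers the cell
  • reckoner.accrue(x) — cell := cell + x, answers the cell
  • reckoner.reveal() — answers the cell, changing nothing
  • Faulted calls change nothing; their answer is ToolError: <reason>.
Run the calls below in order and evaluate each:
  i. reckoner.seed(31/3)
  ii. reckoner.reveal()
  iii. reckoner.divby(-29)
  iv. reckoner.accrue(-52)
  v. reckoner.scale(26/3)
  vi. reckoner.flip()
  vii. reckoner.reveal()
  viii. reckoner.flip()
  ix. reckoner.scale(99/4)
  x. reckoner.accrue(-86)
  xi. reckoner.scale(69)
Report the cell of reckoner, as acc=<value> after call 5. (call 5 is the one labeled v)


% reckoner.seed x=31/3
:: 31/3
% reckoner.reveal
:: 31/3
% reckoner.divby x=-29
:: -31/87
% reckoner.accrue x=-52
:: -4555/87
% reckoner.scale x=26/3
:: -118430/261
% reckoner.flip
:: 118430/261
% reckoner.reveal
:: 118430/261
% reckoner.flip
:: -118430/261
% reckoner.scale x=99/4
:: -651365/58
% reckoner.accrue x=-86
:: -656353/58
% reckoner.scale x=69
:: -45288357/58

Answer: acc=-118430/261


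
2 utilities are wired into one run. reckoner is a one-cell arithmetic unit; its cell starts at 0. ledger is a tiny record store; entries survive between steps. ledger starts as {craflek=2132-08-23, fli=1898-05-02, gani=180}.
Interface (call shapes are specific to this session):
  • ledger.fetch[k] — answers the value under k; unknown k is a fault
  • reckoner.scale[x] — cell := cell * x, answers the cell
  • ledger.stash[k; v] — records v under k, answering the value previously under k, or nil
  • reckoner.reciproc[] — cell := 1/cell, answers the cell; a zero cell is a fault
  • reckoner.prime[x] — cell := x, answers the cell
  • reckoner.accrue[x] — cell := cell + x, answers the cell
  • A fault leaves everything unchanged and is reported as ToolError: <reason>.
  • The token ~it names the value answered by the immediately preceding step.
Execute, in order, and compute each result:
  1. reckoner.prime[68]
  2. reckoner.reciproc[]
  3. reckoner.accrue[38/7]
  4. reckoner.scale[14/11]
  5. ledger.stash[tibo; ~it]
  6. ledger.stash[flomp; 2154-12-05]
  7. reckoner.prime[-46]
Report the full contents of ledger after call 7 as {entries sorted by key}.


Answer: {craflek=2132-08-23, fli=1898-05-02, flomp=2154-12-05, gani=180, tibo=2591/374}

Derivation:
~$ reckoner.prime x: 68
:: 68
~$ reckoner.reciproc
:: 1/68
~$ reckoner.accrue x: 38/7
:: 2591/476
~$ reckoner.scale x: 14/11
:: 2591/374
~$ ledger.stash k: tibo v: ~it
:: nil
~$ ledger.stash k: flomp v: 2154-12-05
:: nil
~$ reckoner.prime x: -46
:: -46


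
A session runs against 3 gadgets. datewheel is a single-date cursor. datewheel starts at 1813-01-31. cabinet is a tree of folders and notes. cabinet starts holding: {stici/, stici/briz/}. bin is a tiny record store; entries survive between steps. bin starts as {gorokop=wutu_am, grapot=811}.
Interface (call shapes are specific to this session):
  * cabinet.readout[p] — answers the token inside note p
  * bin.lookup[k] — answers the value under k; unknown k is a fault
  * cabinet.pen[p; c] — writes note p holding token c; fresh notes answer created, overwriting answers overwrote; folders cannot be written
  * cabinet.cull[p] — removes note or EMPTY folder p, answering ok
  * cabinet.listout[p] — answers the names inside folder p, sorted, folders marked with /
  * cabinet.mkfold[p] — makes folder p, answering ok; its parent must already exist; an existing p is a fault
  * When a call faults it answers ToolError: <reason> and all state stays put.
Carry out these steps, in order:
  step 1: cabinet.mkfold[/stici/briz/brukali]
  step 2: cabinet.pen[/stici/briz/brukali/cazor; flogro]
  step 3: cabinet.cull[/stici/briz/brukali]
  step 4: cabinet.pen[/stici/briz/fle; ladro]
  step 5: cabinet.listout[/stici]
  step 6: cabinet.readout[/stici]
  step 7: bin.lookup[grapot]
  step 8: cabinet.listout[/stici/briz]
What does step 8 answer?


Answer: [brukali/, fle]

Derivation:
I try cabinet.mkfold(p='/stici/briz/brukali'), and observe ok.
Next I call cabinet.pen(p='/stici/briz/brukali/cazor', c='flogro'): created.
Now I run cabinet.cull(p='/stici/briz/brukali'): ToolError: not empty.
I invoke cabinet.pen(p='/stici/briz/fle', c='ladro'), which returns created.
Now I run cabinet.listout(p='/stici'), and observe [briz/].
I run cabinet.readout(p='/stici'), which returns ToolError: is a directory.
I run bin.lookup(k='grapot'), and get 811.
Now I run cabinet.listout(p='/stici/briz'), → [brukali/, fle].


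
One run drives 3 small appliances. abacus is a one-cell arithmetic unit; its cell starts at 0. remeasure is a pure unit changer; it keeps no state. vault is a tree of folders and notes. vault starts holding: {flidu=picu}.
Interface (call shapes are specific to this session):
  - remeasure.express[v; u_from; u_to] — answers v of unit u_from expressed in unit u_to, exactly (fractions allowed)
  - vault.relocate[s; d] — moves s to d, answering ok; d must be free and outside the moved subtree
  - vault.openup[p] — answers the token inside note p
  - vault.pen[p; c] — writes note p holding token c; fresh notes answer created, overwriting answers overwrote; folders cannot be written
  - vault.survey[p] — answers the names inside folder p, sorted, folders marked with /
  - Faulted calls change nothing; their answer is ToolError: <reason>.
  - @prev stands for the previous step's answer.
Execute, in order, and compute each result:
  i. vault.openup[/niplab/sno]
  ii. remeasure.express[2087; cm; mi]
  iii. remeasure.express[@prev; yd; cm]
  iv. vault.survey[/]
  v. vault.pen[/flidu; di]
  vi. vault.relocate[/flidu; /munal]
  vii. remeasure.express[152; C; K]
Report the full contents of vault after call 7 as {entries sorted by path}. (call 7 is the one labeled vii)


Answer: {munal=di}

Derivation:
Step: vault.openup[p→/niplab/sno]
Result: ToolError: not found
Step: remeasure.express[v→2087; u_from→cm; u_to→mi]
Result: 10435/804672
Step: remeasure.express[v→@prev; u_from→yd; u_to→cm]
Result: 2087/1760
Step: vault.survey[p→/]
Result: [flidu]
Step: vault.pen[p→/flidu; c→di]
Result: overwrote
Step: vault.relocate[s→/flidu; d→/munal]
Result: ok
Step: remeasure.express[v→152; u_from→C; u_to→K]
Result: 8503/20


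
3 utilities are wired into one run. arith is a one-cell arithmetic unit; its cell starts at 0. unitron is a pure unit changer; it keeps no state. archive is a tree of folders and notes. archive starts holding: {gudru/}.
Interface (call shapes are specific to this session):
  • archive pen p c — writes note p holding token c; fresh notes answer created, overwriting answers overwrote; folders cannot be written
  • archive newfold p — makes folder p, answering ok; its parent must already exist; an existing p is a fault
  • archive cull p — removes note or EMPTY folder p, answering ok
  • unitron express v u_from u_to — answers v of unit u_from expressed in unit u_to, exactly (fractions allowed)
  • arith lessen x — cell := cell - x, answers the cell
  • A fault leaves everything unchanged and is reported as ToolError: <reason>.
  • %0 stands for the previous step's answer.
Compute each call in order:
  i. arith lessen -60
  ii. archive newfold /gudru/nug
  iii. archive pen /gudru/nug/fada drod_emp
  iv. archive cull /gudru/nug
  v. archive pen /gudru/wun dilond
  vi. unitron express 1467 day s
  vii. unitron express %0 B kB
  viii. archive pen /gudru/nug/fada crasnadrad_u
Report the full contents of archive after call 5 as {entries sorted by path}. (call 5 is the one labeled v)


Answer: {gudru/, gudru/nug/, gudru/nug/fada=drod_emp, gudru/wun=dilond}

Derivation:
==> arith lessen(x=-60)
<== 60
==> archive newfold(p=/gudru/nug)
<== ok
==> archive pen(p=/gudru/nug/fada, c=drod_emp)
<== created
==> archive cull(p=/gudru/nug)
<== ToolError: not empty
==> archive pen(p=/gudru/wun, c=dilond)
<== created
==> unitron express(v=1467, u_from=day, u_to=s)
<== 126748800
==> unitron express(v=%0, u_from=B, u_to=kB)
<== 633744/5
==> archive pen(p=/gudru/nug/fada, c=crasnadrad_u)
<== overwrote


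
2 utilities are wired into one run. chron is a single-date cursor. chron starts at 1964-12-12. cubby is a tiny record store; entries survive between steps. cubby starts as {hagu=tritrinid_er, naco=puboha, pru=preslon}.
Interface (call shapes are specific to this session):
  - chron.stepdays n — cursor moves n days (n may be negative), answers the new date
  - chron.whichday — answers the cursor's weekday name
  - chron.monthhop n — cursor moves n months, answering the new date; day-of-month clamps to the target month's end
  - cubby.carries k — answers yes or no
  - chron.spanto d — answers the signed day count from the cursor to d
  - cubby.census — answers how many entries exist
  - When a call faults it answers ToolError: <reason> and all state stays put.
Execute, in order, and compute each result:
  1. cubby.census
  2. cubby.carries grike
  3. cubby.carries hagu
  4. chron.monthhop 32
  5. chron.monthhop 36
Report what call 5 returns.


-- cubby.census() => 3
-- cubby.carries(k→grike) => no
-- cubby.carries(k→hagu) => yes
-- chron.monthhop(n→32) => 1967-08-12
-- chron.monthhop(n→36) => 1970-08-12

Answer: 1970-08-12


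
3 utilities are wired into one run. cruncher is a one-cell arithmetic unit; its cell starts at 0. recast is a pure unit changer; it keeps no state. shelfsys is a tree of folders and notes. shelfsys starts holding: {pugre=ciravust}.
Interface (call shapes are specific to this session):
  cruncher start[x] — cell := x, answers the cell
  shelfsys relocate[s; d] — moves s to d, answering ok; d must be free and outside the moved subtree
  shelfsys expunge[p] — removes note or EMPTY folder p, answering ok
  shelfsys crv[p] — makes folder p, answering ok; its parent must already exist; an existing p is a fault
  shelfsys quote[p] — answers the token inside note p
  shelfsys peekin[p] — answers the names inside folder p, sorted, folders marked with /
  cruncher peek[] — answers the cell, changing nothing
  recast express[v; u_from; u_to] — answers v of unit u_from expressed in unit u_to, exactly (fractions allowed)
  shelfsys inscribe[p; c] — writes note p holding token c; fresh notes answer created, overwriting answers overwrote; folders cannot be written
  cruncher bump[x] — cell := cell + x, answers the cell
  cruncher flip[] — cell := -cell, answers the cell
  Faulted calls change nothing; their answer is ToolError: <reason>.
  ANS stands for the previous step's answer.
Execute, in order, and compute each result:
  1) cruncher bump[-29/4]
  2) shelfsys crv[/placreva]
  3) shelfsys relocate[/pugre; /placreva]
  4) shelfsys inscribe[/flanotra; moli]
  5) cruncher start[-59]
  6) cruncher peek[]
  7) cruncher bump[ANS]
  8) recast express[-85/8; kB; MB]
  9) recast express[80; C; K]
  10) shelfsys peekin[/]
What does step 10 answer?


[in] cruncher bump -29/4
[out] -29/4
[in] shelfsys crv /placreva
[out] ok
[in] shelfsys relocate /pugre /placreva
[out] ToolError: exists
[in] shelfsys inscribe /flanotra moli
[out] created
[in] cruncher start -59
[out] -59
[in] cruncher peek
[out] -59
[in] cruncher bump ANS
[out] -118
[in] recast express -85/8 kB MB
[out] -17/1600
[in] recast express 80 C K
[out] 7063/20
[in] shelfsys peekin /
[out] [flanotra, placreva/, pugre]

Answer: [flanotra, placreva/, pugre]


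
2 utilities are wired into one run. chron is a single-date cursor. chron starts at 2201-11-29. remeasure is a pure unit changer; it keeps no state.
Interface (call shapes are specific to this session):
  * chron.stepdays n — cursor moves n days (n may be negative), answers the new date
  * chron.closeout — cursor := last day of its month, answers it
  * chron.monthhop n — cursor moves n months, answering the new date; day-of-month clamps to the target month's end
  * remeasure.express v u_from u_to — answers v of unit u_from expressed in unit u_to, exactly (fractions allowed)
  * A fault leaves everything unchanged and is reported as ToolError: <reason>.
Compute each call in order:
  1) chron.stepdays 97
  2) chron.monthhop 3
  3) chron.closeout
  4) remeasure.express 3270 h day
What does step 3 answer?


Answer: 2202-06-30

Derivation:
-- 1. chron.stepdays(n='97') ~> 2202-03-06
-- 2. chron.monthhop(n='3') ~> 2202-06-06
-- 3. chron.closeout() ~> 2202-06-30
-- 4. remeasure.express(v='3270', u_from='h', u_to='day') ~> 545/4


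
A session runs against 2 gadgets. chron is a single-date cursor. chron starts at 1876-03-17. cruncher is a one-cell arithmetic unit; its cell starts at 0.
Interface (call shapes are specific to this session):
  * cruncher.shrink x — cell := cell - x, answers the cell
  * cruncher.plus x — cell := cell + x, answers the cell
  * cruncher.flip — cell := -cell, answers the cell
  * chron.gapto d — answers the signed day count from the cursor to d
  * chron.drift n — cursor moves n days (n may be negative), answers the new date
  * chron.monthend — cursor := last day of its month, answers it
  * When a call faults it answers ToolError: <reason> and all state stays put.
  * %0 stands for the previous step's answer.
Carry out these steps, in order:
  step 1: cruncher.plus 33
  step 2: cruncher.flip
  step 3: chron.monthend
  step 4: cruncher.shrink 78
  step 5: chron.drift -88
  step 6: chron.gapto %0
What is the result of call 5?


Answer: 1876-01-03

Derivation:
Calling cruncher.plus(x: 33), which returns 33.
Calling cruncher.flip, giving -33.
I use chron.monthend, which returns 1876-03-31.
Calling cruncher.shrink(x: 78), which returns -111.
Calling chron.drift(n: -88), which returns 1876-01-03.
Using chron.gapto(d: %0), and observe 0.


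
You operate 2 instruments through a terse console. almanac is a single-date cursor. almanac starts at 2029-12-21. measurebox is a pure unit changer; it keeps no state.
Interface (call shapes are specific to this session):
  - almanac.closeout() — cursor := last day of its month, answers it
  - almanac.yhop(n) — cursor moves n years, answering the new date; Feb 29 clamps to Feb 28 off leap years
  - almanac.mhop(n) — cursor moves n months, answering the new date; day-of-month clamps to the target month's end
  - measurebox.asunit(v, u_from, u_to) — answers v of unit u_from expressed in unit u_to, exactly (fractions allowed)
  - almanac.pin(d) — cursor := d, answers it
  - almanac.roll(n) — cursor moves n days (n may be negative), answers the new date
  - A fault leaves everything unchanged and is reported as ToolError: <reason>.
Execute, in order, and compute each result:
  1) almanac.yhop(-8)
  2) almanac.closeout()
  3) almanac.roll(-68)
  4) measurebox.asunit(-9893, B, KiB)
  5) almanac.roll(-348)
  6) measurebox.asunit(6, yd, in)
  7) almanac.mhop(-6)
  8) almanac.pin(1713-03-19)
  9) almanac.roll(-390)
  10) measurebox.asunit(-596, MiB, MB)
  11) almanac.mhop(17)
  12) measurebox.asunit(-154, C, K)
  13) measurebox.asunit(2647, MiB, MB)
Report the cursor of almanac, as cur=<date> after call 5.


Answer: cur=2020-11-10

Derivation:
# 1. almanac.yhop(-8) : 2021-12-21
# 2. almanac.closeout() : 2021-12-31
# 3. almanac.roll(-68) : 2021-10-24
# 4. measurebox.asunit(-9893, B, KiB) : -9893/1024
# 5. almanac.roll(-348) : 2020-11-10
# 6. measurebox.asunit(6, yd, in) : 216
# 7. almanac.mhop(-6) : 2020-05-10
# 8. almanac.pin(1713-03-19) : 1713-03-19
# 9. almanac.roll(-390) : 1712-02-23
# 10. measurebox.asunit(-596, MiB, MB) : -9764864/15625
# 11. almanac.mhop(17) : 1713-07-23
# 12. measurebox.asunit(-154, C, K) : 2383/20
# 13. measurebox.asunit(2647, MiB, MB) : 43368448/15625


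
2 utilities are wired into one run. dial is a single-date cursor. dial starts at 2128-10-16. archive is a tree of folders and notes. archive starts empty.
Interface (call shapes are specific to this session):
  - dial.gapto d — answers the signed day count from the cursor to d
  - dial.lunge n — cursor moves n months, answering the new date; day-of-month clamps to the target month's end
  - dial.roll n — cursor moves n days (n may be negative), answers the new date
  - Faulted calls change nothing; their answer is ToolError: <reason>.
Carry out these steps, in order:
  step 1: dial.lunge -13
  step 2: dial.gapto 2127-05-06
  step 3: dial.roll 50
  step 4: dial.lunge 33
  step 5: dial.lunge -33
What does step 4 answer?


Calling dial.lunge with n: -13: 2127-09-16.
Using dial.gapto with d: 2127-05-06, and see -133.
I invoke dial.roll with n: 50, — result: 2127-11-05.
I call dial.lunge with n: 33, yielding 2130-08-05.
I run dial.lunge with n: -33: 2127-11-05.

Answer: 2130-08-05


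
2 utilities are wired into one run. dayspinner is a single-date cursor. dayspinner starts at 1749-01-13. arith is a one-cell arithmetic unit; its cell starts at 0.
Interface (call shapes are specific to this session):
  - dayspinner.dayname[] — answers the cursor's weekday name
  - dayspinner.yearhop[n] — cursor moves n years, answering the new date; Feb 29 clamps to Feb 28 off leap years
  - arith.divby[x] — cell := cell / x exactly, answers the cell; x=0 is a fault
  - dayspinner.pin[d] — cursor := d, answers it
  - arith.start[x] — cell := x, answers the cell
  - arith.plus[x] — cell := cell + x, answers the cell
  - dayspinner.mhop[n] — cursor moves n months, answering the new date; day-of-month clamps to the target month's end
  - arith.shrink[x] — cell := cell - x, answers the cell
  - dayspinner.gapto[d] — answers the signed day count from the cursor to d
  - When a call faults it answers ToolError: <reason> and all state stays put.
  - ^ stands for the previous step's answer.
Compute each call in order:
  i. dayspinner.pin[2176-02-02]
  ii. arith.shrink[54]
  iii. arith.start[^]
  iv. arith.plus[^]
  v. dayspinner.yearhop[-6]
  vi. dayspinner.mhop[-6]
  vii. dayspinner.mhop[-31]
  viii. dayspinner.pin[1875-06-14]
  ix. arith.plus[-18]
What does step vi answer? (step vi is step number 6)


Now I run dayspinner.pin using d→2176-02-02, and observe 2176-02-02.
Invoking arith.shrink using x→54, and see -54.
I call arith.start using x→^: -54.
I try arith.plus using x→^, → -108.
Now I run dayspinner.yearhop using n→-6, and see 2170-02-02.
I invoke dayspinner.mhop using n→-6, and see 2169-08-02.
Calling dayspinner.mhop using n→-31, giving 2167-01-02.
Now I run dayspinner.pin using d→1875-06-14, yielding 1875-06-14.
Next I call arith.plus using x→-18: -126.

Answer: 2169-08-02


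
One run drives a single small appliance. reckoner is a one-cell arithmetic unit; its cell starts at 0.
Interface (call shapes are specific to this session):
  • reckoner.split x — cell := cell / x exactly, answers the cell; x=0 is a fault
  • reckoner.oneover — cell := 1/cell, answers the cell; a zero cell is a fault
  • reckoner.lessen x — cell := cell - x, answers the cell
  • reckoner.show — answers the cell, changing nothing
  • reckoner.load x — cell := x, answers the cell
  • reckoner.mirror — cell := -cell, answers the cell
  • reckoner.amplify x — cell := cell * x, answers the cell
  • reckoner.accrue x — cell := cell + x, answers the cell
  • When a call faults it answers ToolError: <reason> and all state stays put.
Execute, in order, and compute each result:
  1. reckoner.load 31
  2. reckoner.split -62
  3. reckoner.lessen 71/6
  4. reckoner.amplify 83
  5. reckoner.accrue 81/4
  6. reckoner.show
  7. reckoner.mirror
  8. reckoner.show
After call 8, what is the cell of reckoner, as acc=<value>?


Invoking reckoner.load with 31, giving 31.
Now I run reckoner.split with -62, — result: -1/2.
I run reckoner.lessen with 71/6, yielding -37/3.
Then reckoner.amplify with 83: -3071/3.
Calling reckoner.accrue with 81/4, and get -12041/12.
I run reckoner.show, — result: -12041/12.
I use reckoner.mirror(), giving 12041/12.
Next I call reckoner.show(), giving 12041/12.

Answer: acc=12041/12


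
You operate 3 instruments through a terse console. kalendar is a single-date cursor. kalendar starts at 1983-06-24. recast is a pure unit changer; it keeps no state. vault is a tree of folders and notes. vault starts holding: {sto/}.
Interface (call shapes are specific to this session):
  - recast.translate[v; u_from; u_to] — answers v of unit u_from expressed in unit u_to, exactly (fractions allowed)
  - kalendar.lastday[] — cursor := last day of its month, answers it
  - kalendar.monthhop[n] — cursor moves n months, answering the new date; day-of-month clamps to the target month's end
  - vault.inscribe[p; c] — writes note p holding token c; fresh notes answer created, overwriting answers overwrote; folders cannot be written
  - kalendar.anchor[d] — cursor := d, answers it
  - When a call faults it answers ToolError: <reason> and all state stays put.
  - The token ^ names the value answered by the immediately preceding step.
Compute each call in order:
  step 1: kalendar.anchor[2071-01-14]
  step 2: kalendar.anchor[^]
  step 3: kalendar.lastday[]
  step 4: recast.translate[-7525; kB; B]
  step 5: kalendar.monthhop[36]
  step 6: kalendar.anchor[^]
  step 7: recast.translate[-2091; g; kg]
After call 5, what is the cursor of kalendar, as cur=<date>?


// 1. anchor(d='2071-01-14') == 2071-01-14
// 2. anchor(d='^') == 2071-01-14
// 3. lastday() == 2071-01-31
// 4. translate(v='-7525', u_from='kB', u_to='B') == -7525000
// 5. monthhop(n='36') == 2074-01-31
// 6. anchor(d='^') == 2074-01-31
// 7. translate(v='-2091', u_from='g', u_to='kg') == -2091/1000

Answer: cur=2074-01-31


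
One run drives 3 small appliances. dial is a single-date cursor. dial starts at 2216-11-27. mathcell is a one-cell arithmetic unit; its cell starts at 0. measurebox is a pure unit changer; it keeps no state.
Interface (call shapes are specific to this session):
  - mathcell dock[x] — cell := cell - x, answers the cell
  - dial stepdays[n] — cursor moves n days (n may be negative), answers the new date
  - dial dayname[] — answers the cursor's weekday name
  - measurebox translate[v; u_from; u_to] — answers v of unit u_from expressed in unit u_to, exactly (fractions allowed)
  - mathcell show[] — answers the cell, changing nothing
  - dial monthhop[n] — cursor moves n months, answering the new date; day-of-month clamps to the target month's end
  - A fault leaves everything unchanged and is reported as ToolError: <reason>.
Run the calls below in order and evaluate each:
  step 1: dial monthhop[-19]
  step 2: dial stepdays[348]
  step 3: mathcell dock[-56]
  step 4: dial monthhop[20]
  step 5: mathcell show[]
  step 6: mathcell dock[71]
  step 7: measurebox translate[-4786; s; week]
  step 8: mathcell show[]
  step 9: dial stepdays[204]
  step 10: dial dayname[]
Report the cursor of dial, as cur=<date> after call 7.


Answer: cur=2217-12-09

Derivation:
==> dial monthhop(n='-19')
<== 2215-04-27
==> dial stepdays(n='348')
<== 2216-04-09
==> mathcell dock(x='-56')
<== 56
==> dial monthhop(n='20')
<== 2217-12-09
==> mathcell show()
<== 56
==> mathcell dock(x='71')
<== -15
==> measurebox translate(v='-4786', u_from='s', u_to='week')
<== -2393/302400
==> mathcell show()
<== -15
==> dial stepdays(n='204')
<== 2218-07-01
==> dial dayname()
<== Wednesday
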